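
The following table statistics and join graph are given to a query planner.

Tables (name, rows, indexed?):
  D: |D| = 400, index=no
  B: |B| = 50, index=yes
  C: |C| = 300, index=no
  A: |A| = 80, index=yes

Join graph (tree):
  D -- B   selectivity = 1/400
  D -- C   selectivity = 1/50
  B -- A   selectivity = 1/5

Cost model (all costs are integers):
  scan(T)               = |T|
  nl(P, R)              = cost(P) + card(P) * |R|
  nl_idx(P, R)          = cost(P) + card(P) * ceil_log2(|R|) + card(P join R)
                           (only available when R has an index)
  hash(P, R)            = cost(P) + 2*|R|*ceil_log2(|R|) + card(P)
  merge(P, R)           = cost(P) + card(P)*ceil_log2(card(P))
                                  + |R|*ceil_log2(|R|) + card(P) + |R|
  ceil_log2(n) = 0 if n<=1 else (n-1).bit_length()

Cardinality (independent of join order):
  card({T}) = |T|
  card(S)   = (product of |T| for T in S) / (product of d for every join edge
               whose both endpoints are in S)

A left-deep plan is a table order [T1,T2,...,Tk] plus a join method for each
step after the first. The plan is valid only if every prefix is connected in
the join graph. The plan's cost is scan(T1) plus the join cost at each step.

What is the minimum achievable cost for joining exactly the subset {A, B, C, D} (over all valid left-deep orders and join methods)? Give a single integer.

Selinger DP over subsets of {A,B,C,D}:
  {D}: scan cost=400, card=400
  {B}: scan cost=50, card=50
  {C}: scan cost=300, card=300
  {A}: scan cost=80, card=80
  {BD}: card=50; try (B,hash)→1400, (B,nl_idx)→2850, (D,merge)→4400, (B,merge)→4750, (D,hash)→7300, (D,nl)→20050 …(+1); best=1400 via (B,hash)
  {CD}: card=2400; try (C,hash)→6200, (D,merge)→7300, (C,merge)→7400, (D,hash)→7800, (D,nl)→120300, (C,nl)→120400; best=6200 via (C,hash)
  {AB}: card=800; try (B,hash)→760, (A,merge)→1040, (B,merge)→1070, (A,nl_idx)→1200, (A,hash)→1220, (B,nl_idx)→1360 …(+2); best=760 via (B,hash)
  {BCD}: card=300; try (C,merge)→4750, (C,hash)→6850, (B,hash)→9200, (C,nl)→16400, (B,nl_idx)→20900, (B,merge)→37750 …(+1); best=4750 via (C,merge)
  {ABD}: card=800; try (A,merge)→2390, (A,nl_idx)→2550, (A,hash)→2570, (A,nl)→5400, (D,hash)→8760, (D,merge)→13560 …(+1); best=2390 via (A,merge)
  {ABCD}: card=4800; try (A,hash)→6170, (A,merge)→8390, (C,hash)→8590, (A,nl_idx)→11650, (C,merge)→14190, (A,nl)→28750 …(+1); best=6170 via (A,hash)

6170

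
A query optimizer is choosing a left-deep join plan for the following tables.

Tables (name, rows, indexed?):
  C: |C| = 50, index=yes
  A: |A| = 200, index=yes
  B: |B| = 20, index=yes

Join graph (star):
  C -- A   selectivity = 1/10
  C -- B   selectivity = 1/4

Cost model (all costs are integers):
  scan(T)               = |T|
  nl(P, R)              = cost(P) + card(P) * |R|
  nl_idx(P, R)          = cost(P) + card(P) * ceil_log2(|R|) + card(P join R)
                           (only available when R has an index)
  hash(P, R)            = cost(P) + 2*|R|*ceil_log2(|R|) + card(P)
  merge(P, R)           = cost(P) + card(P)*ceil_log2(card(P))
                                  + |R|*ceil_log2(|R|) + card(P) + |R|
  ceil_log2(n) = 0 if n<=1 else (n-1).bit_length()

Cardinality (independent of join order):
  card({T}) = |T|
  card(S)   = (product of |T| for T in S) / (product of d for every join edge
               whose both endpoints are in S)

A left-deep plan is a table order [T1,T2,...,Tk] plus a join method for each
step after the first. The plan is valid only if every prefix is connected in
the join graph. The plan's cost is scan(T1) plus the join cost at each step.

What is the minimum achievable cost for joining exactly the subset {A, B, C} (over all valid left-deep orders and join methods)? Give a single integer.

Selinger DP over subsets of {A,B,C}:
  {C}: scan cost=50, card=50
  {A}: scan cost=200, card=200
  {B}: scan cost=20, card=20
  {AC}: card=1000; try (C,hash)→1000, (A,nl_idx)→1450, (A,merge)→2200, (C,merge)→2350, (C,nl_idx)→2400, (A,hash)→3300 …(+2); best=1000 via (C,hash)
  {BC}: card=250; try (B,hash)→300, (C,nl_idx)→390, (C,merge)→490, (B,merge)→520, (B,nl_idx)→550, (C,hash)→640 …(+2); best=300 via (B,hash)
  {ABC}: card=5000; try (B,hash)→2200, (A,hash)→3750, (A,merge)→4350, (A,nl_idx)→7300, (B,nl_idx)→11000, (B,merge)→12120 …(+2); best=2200 via (B,hash)

2200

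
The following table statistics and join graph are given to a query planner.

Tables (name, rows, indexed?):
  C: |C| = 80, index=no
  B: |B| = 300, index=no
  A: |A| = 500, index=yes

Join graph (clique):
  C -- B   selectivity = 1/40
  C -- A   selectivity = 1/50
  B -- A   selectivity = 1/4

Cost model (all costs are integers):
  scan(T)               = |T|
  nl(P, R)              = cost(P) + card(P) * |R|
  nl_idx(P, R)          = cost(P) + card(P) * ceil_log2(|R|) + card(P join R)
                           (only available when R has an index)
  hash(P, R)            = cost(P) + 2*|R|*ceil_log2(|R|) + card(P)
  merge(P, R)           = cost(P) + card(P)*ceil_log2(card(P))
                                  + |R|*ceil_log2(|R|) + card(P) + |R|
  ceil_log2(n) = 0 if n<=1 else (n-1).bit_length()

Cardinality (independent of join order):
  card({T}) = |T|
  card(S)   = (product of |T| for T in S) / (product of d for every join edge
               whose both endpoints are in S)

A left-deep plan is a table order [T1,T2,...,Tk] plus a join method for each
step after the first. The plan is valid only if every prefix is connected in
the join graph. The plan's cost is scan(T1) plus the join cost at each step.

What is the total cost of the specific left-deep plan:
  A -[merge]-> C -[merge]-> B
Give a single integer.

step 1: scan A: cost=500, card=500
step 2: join C via merge
    card(P join C) = 500*80/(50) = 800
    cost = 500 + 500*9 + 80*7 + 500 + 80 = 6140
step 3: join B via merge
    card(P join B) = 800*300/(40*4) = 1500
    cost = 6140 + 800*10 + 300*9 + 800 + 300 = 17940

17940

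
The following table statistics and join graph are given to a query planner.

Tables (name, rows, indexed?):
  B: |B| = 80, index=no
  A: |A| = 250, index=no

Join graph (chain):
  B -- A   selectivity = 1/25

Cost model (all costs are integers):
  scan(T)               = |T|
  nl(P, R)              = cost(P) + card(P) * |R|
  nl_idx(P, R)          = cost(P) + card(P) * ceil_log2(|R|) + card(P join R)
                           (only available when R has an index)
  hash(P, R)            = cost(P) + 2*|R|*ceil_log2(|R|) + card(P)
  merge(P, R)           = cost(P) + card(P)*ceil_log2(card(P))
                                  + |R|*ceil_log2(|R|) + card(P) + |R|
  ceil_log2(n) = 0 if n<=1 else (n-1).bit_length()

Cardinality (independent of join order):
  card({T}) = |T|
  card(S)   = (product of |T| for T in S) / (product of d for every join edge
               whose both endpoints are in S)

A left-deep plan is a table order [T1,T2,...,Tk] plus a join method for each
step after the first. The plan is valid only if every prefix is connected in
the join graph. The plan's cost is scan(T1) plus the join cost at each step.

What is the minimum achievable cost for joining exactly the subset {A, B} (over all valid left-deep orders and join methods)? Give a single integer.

1620

Selinger DP over subsets of {A,B}:
  {B}: scan cost=80, card=80
  {A}: scan cost=250, card=250
  {AB}: card=800; try (B,hash)→1620, (A,merge)→2970, (B,merge)→3140, (A,hash)→4160, (A,nl)→20080, (B,nl)→20250; best=1620 via (B,hash)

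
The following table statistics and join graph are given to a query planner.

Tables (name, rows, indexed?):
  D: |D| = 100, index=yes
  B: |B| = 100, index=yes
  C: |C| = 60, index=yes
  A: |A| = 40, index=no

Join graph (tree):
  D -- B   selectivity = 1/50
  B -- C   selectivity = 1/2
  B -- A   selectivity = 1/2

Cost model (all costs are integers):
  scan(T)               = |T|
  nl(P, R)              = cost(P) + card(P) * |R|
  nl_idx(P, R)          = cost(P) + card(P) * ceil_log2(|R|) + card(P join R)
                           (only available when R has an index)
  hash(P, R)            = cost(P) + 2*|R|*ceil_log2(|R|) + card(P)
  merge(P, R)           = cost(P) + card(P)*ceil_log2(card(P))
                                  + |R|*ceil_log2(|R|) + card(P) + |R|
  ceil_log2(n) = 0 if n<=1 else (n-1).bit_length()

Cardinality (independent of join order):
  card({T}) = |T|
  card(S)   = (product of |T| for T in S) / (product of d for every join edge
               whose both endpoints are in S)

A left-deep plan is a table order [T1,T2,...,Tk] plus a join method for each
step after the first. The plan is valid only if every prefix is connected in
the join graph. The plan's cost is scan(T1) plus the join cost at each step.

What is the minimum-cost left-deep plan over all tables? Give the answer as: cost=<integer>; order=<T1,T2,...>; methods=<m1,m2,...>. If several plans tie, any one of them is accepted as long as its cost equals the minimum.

Selinger DP (subsets sized 1..n):
  {D}: scan cost=100, card=100
  {B}: scan cost=100, card=100
  {C}: scan cost=60, card=60
  {A}: scan cost=40, card=40
  {BD}: card=200; try (D,nl_idx)→1000, (B,nl_idx)→1000, (D,hash)→1600, (B,hash)→1600, (D,merge)→1700, (B,merge)→1700 …(+2); best=1000 via (D,nl_idx)
  {BC}: card=3000; try (C,hash)→920, (B,merge)→1280, (C,merge)→1320, (B,hash)→1520, (B,nl_idx)→3480, (C,nl_idx)→3700 …(+2); best=920 via (C,hash)
  {AB}: card=2000; try (A,hash)→680, (B,merge)→1120, (A,merge)→1180, (B,hash)→1480, (B,nl_idx)→2320, (B,nl)→4040 …(+1); best=680 via (A,hash)
  {BCD}: card=6000; try (C,hash)→1920, (C,merge)→3220, (D,hash)→5320, (C,nl_idx)→8200, (C,nl)→13000, (D,nl_idx)→27920 …(+2); best=1920 via (C,hash)
  {ABD}: card=4000; try (A,hash)→1680, (A,merge)→3080, (D,hash)→4080, (A,nl)→9000, (D,nl_idx)→18680, (D,merge)→25480 …(+1); best=1680 via (A,hash)
  {ABC}: card=60000; try (C,hash)→3400, (A,hash)→4400, (C,merge)→25100, (A,merge)→40200, (C,nl_idx)→72680, (C,nl)→120680 …(+1); best=3400 via (C,hash)
  {ABCD}: card=120000; try (C,hash)→6400, (A,hash)→8400, (C,merge)→54100, (D,hash)→64800, (A,merge)→86200, (C,nl_idx)→145680 …(+5); best=6400 via (C,hash)

cost=6400; order=B,D,A,C; methods=nl_idx,hash,hash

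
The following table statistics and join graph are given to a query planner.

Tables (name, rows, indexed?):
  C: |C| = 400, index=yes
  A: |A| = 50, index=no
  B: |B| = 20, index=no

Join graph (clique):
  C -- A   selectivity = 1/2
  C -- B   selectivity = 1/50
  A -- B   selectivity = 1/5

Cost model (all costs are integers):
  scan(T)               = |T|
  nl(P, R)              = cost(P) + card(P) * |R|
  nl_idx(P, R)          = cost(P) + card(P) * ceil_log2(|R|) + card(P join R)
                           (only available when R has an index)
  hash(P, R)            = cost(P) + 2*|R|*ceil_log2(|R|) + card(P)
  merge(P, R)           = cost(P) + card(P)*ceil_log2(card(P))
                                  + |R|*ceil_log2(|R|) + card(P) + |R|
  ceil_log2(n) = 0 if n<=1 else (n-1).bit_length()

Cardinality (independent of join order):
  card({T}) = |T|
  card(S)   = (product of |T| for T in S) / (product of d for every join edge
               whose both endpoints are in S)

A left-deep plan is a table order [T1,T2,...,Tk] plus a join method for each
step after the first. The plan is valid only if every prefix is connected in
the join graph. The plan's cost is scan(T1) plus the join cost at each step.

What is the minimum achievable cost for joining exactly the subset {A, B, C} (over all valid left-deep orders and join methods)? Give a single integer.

Selinger DP over subsets of {A,B,C}:
  {C}: scan cost=400, card=400
  {A}: scan cost=50, card=50
  {B}: scan cost=20, card=20
  {AC}: card=10000; try (A,hash)→1400, (C,merge)→4400, (A,merge)→4750, (C,hash)→7300, (C,nl_idx)→10500, (C,nl)→20050 …(+1); best=1400 via (A,hash)
  {BC}: card=160; try (C,nl_idx)→360, (B,hash)→1000, (C,merge)→4140, (B,merge)→4520, (C,hash)→7240, (C,nl)→8020 …(+1); best=360 via (C,nl_idx)
  {AB}: card=200; try (B,hash)→300, (A,merge)→490, (B,merge)→520, (A,hash)→640, (A,nl)→1020, (B,nl)→1050; best=300 via (B,hash)
  {ABC}: card=800; try (A,hash)→1120, (A,merge)→2150, (C,nl_idx)→2900, (C,merge)→6100, (C,hash)→7700, (A,nl)→8360 …(+4); best=1120 via (A,hash)

1120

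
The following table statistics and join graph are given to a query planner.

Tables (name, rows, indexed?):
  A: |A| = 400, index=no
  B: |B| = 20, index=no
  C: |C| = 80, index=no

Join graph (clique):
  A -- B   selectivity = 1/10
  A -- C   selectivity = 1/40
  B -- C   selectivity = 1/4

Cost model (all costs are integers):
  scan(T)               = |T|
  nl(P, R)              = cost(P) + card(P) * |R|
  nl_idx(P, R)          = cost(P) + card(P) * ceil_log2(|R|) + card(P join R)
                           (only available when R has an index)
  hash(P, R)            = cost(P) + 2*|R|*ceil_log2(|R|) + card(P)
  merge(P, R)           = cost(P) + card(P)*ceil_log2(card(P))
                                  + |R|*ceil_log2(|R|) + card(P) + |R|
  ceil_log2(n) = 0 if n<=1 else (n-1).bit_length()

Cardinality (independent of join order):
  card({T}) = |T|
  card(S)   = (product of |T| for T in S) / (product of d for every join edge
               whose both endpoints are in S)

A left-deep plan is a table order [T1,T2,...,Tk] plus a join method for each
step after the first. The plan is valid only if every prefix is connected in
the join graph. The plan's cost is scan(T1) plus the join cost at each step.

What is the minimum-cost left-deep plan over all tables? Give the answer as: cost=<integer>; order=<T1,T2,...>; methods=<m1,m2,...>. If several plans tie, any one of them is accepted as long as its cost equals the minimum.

cost=2920; order=A,B,C; methods=hash,hash

Selinger DP (subsets sized 1..n):
  {A}: scan cost=400, card=400
  {B}: scan cost=20, card=20
  {C}: scan cost=80, card=80
  {AB}: card=800; try (B,hash)→1000, (A,merge)→4140, (B,merge)→4520, (A,hash)→7240, (A,nl)→8020, (B,nl)→8400; best=1000 via (B,hash)
  {AC}: card=800; try (C,hash)→1920, (A,merge)→4720, (C,merge)→5040, (A,hash)→7360, (A,nl)→32080, (C,nl)→32400; best=1920 via (C,hash)
  {BC}: card=400; try (B,hash)→360, (C,merge)→780, (B,merge)→840, (C,hash)→1160, (C,nl)→1620, (B,nl)→1680; best=360 via (B,hash)
  {ABC}: card=400; try (C,hash)→2920, (B,hash)→2920, (A,hash)→7960, (A,merge)→8360, (C,merge)→10440, (B,merge)→10840 …(+3); best=2920 via (C,hash)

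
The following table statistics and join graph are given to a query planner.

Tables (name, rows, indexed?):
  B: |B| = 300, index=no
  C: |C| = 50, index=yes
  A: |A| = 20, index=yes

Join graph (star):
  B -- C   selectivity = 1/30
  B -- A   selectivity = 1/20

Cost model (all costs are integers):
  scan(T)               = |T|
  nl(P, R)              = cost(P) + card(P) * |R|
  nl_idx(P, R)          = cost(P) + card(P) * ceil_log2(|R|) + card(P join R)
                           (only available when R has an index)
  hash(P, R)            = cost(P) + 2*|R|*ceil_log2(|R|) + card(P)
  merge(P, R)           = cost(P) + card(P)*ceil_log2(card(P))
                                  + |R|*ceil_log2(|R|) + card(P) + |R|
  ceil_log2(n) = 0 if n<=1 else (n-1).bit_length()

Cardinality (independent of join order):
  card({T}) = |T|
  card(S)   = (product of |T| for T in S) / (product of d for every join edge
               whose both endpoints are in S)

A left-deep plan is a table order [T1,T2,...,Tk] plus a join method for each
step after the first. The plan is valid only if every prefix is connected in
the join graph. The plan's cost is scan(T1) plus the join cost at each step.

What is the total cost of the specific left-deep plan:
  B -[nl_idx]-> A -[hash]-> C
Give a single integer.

step 1: scan B: cost=300, card=300
step 2: join A via nl_idx
    card(P join A) = 300*20/(20) = 300
    cost = 300 + 300*5 + 300 = 2100
step 3: join C via hash
    card(P join C) = 300*50/(30) = 500
    cost = 2100 + 2*50*6 + 300 = 3000

3000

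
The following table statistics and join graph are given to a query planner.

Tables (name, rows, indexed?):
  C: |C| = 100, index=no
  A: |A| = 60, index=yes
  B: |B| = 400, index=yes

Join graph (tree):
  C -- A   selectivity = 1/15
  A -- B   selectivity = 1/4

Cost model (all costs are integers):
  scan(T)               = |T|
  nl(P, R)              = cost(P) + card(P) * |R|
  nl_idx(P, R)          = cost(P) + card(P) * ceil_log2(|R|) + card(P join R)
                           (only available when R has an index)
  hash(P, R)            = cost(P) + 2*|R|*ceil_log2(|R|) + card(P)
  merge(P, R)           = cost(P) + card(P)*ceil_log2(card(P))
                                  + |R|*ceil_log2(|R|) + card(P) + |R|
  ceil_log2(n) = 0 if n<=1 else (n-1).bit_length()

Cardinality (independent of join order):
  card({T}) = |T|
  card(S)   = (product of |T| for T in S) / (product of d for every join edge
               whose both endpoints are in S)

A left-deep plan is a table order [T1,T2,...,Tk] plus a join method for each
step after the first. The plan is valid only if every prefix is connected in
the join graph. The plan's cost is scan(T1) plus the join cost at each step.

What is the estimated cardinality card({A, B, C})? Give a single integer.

Tables in S: A(60), B(400), C(100)
Edges inside S: C-A(d=15), A-B(d=4)
numerator = 60 * 400 * 100 = 2400000
denominator = 15 * 4 = 60
card(S) = 2400000 / 60 = 40000

40000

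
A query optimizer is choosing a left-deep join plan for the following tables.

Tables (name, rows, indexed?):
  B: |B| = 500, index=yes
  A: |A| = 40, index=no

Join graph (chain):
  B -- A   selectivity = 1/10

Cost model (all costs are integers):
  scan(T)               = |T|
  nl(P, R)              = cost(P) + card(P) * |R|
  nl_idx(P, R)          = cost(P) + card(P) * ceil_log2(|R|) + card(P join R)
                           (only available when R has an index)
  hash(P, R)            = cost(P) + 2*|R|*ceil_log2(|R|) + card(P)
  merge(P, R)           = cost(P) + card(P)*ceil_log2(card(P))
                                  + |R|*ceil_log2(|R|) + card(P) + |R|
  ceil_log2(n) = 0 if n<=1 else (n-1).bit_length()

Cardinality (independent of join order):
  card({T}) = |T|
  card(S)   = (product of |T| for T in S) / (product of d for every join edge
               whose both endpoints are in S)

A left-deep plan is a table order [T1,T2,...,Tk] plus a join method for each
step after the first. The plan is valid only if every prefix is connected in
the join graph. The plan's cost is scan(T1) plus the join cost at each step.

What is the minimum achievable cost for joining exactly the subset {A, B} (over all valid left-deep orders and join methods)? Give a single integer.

1480

Selinger DP over subsets of {A,B}:
  {B}: scan cost=500, card=500
  {A}: scan cost=40, card=40
  {AB}: card=2000; try (A,hash)→1480, (B,nl_idx)→2400, (B,merge)→5320, (A,merge)→5780, (B,hash)→9080, (B,nl)→20040 …(+1); best=1480 via (A,hash)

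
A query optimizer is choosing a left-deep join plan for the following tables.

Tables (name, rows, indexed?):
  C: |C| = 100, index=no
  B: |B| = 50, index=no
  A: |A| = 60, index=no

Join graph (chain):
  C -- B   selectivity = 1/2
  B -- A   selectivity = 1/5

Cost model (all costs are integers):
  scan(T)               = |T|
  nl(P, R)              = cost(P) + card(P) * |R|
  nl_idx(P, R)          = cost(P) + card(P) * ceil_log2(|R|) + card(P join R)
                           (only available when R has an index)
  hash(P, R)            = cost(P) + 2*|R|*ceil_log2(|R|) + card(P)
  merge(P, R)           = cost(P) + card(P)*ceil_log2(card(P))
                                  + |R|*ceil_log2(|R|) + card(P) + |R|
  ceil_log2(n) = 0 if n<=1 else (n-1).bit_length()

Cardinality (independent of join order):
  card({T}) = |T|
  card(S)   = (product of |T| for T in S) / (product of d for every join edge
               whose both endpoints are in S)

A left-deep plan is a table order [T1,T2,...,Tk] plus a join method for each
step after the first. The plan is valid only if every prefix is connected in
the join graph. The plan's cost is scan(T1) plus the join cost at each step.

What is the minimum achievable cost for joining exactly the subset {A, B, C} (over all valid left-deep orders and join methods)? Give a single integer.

Selinger DP over subsets of {A,B,C}:
  {C}: scan cost=100, card=100
  {B}: scan cost=50, card=50
  {A}: scan cost=60, card=60
  {BC}: card=2500; try (B,hash)→800, (C,merge)→1200, (B,merge)→1250, (C,hash)→1500, (C,nl)→5050, (B,nl)→5100; best=800 via (B,hash)
  {AB}: card=600; try (B,hash)→720, (A,hash)→820, (A,merge)→820, (B,merge)→830, (A,nl)→3050, (B,nl)→3060; best=720 via (B,hash)
  {ABC}: card=30000; try (C,hash)→2720, (A,hash)→4020, (C,merge)→8120, (A,merge)→33720, (C,nl)→60720, (A,nl)→150800; best=2720 via (C,hash)

2720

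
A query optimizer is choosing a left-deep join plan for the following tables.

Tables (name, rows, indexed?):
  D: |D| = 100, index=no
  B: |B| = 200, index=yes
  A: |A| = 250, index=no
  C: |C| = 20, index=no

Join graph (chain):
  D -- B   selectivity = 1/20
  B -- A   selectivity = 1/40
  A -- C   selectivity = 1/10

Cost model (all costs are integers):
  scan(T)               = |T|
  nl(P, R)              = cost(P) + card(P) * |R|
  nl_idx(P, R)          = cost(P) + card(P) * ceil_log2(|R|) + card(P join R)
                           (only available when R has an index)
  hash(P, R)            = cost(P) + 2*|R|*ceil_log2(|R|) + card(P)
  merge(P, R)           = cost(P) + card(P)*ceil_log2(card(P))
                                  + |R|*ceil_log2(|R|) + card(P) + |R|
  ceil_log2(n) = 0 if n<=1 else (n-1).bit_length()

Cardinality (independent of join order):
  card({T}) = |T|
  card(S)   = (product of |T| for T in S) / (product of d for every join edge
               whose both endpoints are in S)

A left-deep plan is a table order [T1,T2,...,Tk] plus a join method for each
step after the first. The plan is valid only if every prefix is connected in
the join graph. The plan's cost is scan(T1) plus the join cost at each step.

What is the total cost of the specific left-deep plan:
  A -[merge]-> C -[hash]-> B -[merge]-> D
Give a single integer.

39620

step 1: scan A: cost=250, card=250
step 2: join C via merge
    card(P join C) = 250*20/(10) = 500
    cost = 250 + 250*8 + 20*5 + 250 + 20 = 2620
step 3: join B via hash
    card(P join B) = 500*200/(40) = 2500
    cost = 2620 + 2*200*8 + 500 = 6320
step 4: join D via merge
    card(P join D) = 2500*100/(20) = 12500
    cost = 6320 + 2500*12 + 100*7 + 2500 + 100 = 39620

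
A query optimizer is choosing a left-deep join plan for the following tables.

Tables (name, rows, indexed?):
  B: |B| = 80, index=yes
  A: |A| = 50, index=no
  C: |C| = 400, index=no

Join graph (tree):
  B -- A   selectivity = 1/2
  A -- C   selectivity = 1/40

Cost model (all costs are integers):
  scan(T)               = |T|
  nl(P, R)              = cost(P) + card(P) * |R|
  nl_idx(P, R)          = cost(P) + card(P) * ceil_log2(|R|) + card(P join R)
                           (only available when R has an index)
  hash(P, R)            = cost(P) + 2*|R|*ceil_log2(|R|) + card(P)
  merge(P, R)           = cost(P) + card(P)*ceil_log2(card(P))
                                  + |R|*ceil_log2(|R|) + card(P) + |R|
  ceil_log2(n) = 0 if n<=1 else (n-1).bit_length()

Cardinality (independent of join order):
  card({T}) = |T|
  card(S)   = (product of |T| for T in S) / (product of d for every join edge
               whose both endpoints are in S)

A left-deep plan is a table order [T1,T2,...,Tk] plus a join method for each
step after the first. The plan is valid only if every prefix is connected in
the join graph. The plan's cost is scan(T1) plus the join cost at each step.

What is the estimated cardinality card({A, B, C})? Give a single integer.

20000

Tables in S: A(50), B(80), C(400)
Edges inside S: B-A(d=2), A-C(d=40)
numerator = 50 * 80 * 400 = 1600000
denominator = 2 * 40 = 80
card(S) = 1600000 / 80 = 20000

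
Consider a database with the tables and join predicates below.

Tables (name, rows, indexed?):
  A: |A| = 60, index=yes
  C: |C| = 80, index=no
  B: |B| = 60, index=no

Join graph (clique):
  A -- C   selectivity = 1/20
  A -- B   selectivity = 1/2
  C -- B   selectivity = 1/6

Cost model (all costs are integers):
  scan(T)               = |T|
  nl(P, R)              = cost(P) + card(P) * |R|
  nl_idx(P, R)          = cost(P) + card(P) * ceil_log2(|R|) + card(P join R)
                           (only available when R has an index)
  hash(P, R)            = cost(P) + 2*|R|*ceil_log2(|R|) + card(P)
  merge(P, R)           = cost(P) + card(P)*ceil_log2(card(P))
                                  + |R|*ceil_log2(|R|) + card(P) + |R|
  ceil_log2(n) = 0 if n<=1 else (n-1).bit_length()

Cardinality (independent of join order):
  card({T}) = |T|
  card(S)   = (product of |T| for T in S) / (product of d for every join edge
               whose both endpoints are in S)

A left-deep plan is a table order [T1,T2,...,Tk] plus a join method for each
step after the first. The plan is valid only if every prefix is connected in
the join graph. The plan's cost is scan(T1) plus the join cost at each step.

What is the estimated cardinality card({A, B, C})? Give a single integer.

1200

Tables in S: A(60), B(60), C(80)
Edges inside S: A-C(d=20), A-B(d=2), C-B(d=6)
numerator = 60 * 60 * 80 = 288000
denominator = 20 * 2 * 6 = 240
card(S) = 288000 / 240 = 1200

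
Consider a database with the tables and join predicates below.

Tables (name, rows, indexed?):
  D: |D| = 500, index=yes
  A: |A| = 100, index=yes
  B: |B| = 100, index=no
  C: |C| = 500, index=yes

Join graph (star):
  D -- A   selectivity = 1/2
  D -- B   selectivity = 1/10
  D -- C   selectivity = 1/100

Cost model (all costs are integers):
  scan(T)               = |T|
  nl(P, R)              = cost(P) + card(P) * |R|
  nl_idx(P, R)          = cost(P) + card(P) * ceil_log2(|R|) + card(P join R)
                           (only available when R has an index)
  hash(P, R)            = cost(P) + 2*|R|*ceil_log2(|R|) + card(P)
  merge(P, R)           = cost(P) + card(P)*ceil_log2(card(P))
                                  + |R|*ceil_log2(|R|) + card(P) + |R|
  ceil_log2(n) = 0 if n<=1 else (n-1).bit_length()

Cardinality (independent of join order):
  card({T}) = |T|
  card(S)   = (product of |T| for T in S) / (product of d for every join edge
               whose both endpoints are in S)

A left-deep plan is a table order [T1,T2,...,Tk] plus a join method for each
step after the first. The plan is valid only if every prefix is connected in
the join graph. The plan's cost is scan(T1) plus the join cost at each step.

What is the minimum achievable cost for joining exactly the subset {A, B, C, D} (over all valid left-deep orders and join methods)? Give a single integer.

37800

Selinger DP over subsets of {A,B,C,D}:
  {D}: scan cost=500, card=500
  {A}: scan cost=100, card=100
  {B}: scan cost=100, card=100
  {C}: scan cost=500, card=500
  {AD}: card=25000; try (A,hash)→2400, (D,merge)→5900, (A,merge)→6300, (D,hash)→9200, (D,nl_idx)→26000, (A,nl_idx)→29000 …(+2); best=2400 via (A,hash)
  {BD}: card=5000; try (B,hash)→2400, (D,merge)→5900, (D,nl_idx)→6000, (B,merge)→6300, (D,hash)→9200, (D,nl)→50100 …(+1); best=2400 via (B,hash)
  {CD}: card=2500; try (D,nl_idx)→7500, (C,nl_idx)→7500, (D,hash)→10000, (C,hash)→10000, (D,merge)→10500, (C,merge)→10500 …(+2); best=7500 via (D,nl_idx)
  {ABD}: card=250000; try (A,hash)→8800, (B,hash)→28800, (A,merge)→73200, (A,nl_idx)→287400, (B,merge)→403200, (A,nl)→502400 …(+1); best=8800 via (A,hash)
  {ACD}: card=125000; try (A,hash)→11400, (C,hash)→36400, (A,merge)→40800, (A,nl_idx)→150000, (A,nl)→257500, (C,nl_idx)→352400 …(+2); best=11400 via (A,hash)
  {BCD}: card=25000; try (B,hash)→11400, (C,hash)→16400, (B,merge)→40800, (C,nl_idx)→72400, (C,merge)→77400, (B,nl)→257500 …(+1); best=11400 via (B,hash)
  {ABCD}: card=1250000; try (A,hash)→37800, (B,hash)→137800, (C,hash)→267800, (A,merge)→412200, (A,nl_idx)→1436400, (B,merge)→2262200 …(+5); best=37800 via (A,hash)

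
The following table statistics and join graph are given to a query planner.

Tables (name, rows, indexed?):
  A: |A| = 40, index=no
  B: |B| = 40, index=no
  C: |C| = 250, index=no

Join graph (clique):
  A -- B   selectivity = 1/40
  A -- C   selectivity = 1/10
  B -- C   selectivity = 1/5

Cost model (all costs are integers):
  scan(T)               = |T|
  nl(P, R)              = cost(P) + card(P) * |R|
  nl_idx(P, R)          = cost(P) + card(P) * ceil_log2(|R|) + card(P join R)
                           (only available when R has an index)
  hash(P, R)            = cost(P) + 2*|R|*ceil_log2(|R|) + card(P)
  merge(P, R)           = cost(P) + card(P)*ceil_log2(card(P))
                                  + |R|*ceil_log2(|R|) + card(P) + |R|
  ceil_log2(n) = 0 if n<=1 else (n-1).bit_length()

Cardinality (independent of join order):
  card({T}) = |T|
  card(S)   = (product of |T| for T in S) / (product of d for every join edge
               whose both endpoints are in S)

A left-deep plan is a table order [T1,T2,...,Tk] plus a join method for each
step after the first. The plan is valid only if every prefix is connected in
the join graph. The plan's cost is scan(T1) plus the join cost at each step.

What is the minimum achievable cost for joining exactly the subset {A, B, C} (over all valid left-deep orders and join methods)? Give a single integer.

2460

Selinger DP over subsets of {A,B,C}:
  {A}: scan cost=40, card=40
  {B}: scan cost=40, card=40
  {C}: scan cost=250, card=250
  {AB}: card=40; try (B,hash)→560, (A,hash)→560, (B,merge)→600, (A,merge)→600, (B,nl)→1640, (A,nl)→1640; best=560 via (B,hash)
  {AC}: card=1000; try (A,hash)→980, (C,merge)→2570, (A,merge)→2780, (C,hash)→4080, (C,nl)→10040, (A,nl)→10250; best=980 via (A,hash)
  {BC}: card=2000; try (B,hash)→980, (C,merge)→2570, (B,merge)→2780, (C,hash)→4080, (C,nl)→10040, (B,nl)→10250; best=980 via (B,hash)
  {ABC}: card=200; try (B,hash)→2460, (C,merge)→3090, (A,hash)→3460, (C,hash)→4600, (C,nl)→10560, (B,merge)→12260 …(+3); best=2460 via (B,hash)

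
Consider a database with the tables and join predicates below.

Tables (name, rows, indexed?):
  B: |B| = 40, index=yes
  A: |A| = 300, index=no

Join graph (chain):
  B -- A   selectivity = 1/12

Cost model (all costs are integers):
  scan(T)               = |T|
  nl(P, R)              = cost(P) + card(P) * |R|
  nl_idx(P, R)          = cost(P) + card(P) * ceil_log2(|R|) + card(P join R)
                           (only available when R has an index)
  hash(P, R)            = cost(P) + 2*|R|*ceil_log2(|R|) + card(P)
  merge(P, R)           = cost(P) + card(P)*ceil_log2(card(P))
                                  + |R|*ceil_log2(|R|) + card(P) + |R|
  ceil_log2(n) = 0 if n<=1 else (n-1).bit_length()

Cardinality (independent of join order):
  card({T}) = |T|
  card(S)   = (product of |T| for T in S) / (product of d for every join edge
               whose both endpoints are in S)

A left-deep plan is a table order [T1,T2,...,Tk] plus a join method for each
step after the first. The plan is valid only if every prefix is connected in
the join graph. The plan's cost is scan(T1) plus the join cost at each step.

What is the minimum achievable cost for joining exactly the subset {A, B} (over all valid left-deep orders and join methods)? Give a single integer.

1080

Selinger DP over subsets of {A,B}:
  {B}: scan cost=40, card=40
  {A}: scan cost=300, card=300
  {AB}: card=1000; try (B,hash)→1080, (B,nl_idx)→3100, (A,merge)→3320, (B,merge)→3580, (A,hash)→5480, (A,nl)→12040 …(+1); best=1080 via (B,hash)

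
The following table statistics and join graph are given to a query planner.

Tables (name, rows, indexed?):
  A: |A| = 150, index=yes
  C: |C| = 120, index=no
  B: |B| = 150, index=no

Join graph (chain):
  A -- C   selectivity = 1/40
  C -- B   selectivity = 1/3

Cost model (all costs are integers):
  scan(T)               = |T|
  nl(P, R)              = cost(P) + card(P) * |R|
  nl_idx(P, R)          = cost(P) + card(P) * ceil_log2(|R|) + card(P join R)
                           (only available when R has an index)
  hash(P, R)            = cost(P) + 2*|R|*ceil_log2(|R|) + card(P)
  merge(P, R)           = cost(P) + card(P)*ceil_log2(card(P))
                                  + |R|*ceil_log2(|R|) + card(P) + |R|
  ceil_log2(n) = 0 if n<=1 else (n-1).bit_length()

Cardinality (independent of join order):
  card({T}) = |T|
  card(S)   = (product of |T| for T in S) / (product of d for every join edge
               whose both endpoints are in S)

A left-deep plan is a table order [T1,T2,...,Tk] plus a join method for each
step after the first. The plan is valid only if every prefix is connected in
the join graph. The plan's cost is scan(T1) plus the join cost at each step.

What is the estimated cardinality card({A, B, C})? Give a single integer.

Tables in S: A(150), B(150), C(120)
Edges inside S: A-C(d=40), C-B(d=3)
numerator = 150 * 150 * 120 = 2700000
denominator = 40 * 3 = 120
card(S) = 2700000 / 120 = 22500

22500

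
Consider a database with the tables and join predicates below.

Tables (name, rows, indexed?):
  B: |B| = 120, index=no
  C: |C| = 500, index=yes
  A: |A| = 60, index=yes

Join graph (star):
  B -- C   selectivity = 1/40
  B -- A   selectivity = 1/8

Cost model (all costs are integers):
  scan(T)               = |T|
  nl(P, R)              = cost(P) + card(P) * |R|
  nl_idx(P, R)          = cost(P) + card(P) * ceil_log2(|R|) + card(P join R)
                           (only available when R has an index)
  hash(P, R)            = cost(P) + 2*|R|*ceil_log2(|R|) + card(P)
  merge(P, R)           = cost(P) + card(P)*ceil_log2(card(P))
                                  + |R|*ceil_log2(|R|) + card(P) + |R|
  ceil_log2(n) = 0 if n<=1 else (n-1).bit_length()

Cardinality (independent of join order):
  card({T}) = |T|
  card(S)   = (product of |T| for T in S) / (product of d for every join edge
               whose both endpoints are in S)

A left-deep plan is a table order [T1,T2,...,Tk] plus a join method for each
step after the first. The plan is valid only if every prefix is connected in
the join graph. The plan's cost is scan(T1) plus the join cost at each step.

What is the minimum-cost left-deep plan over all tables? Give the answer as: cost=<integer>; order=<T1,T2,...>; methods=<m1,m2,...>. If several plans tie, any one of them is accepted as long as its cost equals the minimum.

cost=4900; order=C,B,A; methods=hash,hash

Selinger DP (subsets sized 1..n):
  {B}: scan cost=120, card=120
  {C}: scan cost=500, card=500
  {A}: scan cost=60, card=60
  {BC}: card=1500; try (B,hash)→2680, (C,nl_idx)→2700, (C,merge)→6080, (B,merge)→6460, (C,hash)→9240, (C,nl)→60120 …(+1); best=2680 via (B,hash)
  {AB}: card=900; try (A,hash)→960, (B,merge)→1440, (A,merge)→1500, (A,nl_idx)→1740, (B,hash)→1800, (B,nl)→7260 …(+1); best=960 via (A,hash)
  {ABC}: card=11250; try (A,hash)→4900, (C,hash)→10860, (C,merge)→15860, (C,nl_idx)→20310, (A,merge)→21100, (A,nl_idx)→22930 …(+2); best=4900 via (A,hash)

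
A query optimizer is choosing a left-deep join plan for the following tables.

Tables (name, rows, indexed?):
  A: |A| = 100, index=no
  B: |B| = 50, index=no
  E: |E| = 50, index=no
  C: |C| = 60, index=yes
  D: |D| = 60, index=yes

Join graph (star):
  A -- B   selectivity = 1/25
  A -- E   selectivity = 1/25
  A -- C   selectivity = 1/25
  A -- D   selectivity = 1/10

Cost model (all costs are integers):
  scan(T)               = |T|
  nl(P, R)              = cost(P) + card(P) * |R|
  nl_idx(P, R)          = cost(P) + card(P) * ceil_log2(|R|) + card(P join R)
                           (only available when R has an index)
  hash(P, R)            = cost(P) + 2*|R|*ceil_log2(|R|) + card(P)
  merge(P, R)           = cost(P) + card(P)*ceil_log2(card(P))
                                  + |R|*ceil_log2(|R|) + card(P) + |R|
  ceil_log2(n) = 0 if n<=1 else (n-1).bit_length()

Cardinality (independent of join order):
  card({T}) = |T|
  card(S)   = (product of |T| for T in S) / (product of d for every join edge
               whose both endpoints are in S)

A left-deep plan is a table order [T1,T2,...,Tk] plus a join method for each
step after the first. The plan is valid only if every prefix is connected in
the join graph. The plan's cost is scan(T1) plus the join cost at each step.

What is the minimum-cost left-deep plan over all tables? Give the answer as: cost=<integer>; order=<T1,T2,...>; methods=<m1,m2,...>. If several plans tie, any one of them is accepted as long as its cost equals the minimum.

cost=4400; order=A,B,E,C,D; methods=hash,hash,hash,hash

Selinger DP (subsets sized 1..n):
  {A}: scan cost=100, card=100
  {B}: scan cost=50, card=50
  {E}: scan cost=50, card=50
  {C}: scan cost=60, card=60
  {D}: scan cost=60, card=60
  {AB}: card=200; try (B,hash)→800, (A,merge)→1200, (B,merge)→1250, (A,hash)→1500, (A,nl)→5050, (B,nl)→5100; best=800 via (B,hash)
  {AE}: card=200; try (E,hash)→800, (A,merge)→1200, (E,merge)→1250, (A,hash)→1500, (A,nl)→5050, (E,nl)→5100; best=800 via (E,hash)
  {AC}: card=240; try (C,hash)→920, (C,nl_idx)→940, (A,merge)→1280, (C,merge)→1320, (A,hash)→1520, (A,nl)→6060 …(+1); best=920 via (C,hash)
  {AD}: card=600; try (D,hash)→920, (A,merge)→1280, (D,nl_idx)→1300, (D,merge)→1320, (A,hash)→1520, (A,nl)→6060 …(+1); best=920 via (D,hash)
  {ABE}: card=400; try (E,hash)→1600, (B,hash)→1600, (E,merge)→2950, (B,merge)→2950, (E,nl)→10800, (B,nl)→10800; best=1600 via (E,hash)
  {ABC}: card=480; try (C,hash)→1720, (B,hash)→1760, (C,nl_idx)→2480, (C,merge)→3020, (B,merge)→3430, (C,nl)→12800 …(+1); best=1720 via (C,hash)
  {ABD}: card=1200; try (D,hash)→1720, (B,hash)→2120, (D,merge)→3020, (D,nl_idx)→3200, (B,merge)→7870, (D,nl)→12800 …(+1); best=1720 via (D,hash)
  {ACE}: card=480; try (C,hash)→1720, (E,hash)→1760, (C,nl_idx)→2480, (C,merge)→3020, (E,merge)→3430, (C,nl)→12800 …(+1); best=1720 via (C,hash)
  {ADE}: card=1200; try (D,hash)→1720, (E,hash)→2120, (D,merge)→3020, (D,nl_idx)→3200, (E,merge)→7870, (D,nl)→12800 …(+1); best=1720 via (D,hash)
  {ACD}: card=1440; try (D,hash)→1880, (C,hash)→2240, (D,merge)→3500, (D,nl_idx)→3800, (C,nl_idx)→5960, (C,merge)→7940 …(+2); best=1880 via (D,hash)
  {ABCE}: card=960; try (C,hash)→2720, (E,hash)→2800, (B,hash)→2800, (C,nl_idx)→4960, (C,merge)→6020, (E,merge)→6870 …(+4); best=2720 via (C,hash)
  {ABDE}: card=2400; try (D,hash)→2720, (E,hash)→3520, (B,hash)→3520, (D,merge)→6020, (D,nl_idx)→6400, (E,merge)→16470 …(+4); best=2720 via (D,hash)
  {ABCD}: card=2880; try (D,hash)→2920, (C,hash)→3640, (B,hash)→3920, (D,merge)→6940, (D,nl_idx)→7480, (C,nl_idx)→11800 …(+5); best=2920 via (D,hash)
  {ACDE}: card=2880; try (D,hash)→2920, (C,hash)→3640, (E,hash)→3920, (D,merge)→6940, (D,nl_idx)→7480, (C,nl_idx)→11800 …(+5); best=2920 via (D,hash)
  {ABCDE}: card=5760; try (D,hash)→4400, (C,hash)→5840, (E,hash)→6400, (B,hash)→6400, (D,merge)→13700, (D,nl_idx)→14240 …(+8); best=4400 via (D,hash)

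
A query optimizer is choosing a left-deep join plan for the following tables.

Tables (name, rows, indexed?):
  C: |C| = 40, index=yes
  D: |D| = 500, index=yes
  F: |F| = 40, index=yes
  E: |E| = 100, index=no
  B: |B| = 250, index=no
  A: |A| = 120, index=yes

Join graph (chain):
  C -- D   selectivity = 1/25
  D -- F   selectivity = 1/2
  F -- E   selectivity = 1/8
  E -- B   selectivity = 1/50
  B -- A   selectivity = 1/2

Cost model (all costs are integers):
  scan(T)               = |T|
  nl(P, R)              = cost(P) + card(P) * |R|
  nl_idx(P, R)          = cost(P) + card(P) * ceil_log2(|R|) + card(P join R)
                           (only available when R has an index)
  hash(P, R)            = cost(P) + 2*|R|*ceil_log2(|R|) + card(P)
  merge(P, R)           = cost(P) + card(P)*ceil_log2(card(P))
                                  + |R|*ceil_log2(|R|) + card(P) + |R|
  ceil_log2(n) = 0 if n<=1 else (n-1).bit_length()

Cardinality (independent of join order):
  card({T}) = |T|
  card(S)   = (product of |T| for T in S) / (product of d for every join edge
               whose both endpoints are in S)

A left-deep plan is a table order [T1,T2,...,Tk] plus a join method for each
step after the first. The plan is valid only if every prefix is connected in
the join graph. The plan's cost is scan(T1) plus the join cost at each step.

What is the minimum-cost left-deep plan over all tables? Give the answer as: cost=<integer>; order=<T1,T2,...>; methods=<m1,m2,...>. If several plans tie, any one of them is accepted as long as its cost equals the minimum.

cost=1225560; order=C,D,F,E,B,A; methods=nl_idx,hash,hash,hash,hash

Selinger DP (subsets sized 1..n):
  {C}: scan cost=40, card=40
  {D}: scan cost=500, card=500
  {F}: scan cost=40, card=40
  {E}: scan cost=100, card=100
  {B}: scan cost=250, card=250
  {A}: scan cost=120, card=120
  {CD}: card=800; try (D,nl_idx)→1200, (C,hash)→1480, (C,nl_idx)→4300, (D,merge)→5320, (C,merge)→5780, (D,hash)→9080 …(+2); best=1200 via (D,nl_idx)
  {DF}: card=10000; try (F,hash)→1480, (D,merge)→5320, (F,merge)→5780, (D,hash)→9080, (D,nl_idx)→10400, (F,nl_idx)→13500 …(+2); best=1480 via (F,hash)
  {EF}: card=500; try (F,hash)→680, (E,merge)→1120, (F,merge)→1180, (F,nl_idx)→1200, (E,hash)→1480, (E,nl)→4040 …(+1); best=680 via (F,hash)
  {BE}: card=500; try (E,hash)→1900, (B,merge)→3150, (E,merge)→3300, (B,hash)→4200, (B,nl)→25100, (E,nl)→25250; best=1900 via (E,hash)
  {AB}: card=15000; try (A,hash)→2180, (B,merge)→3330, (A,merge)→3460, (B,hash)→4240, (A,nl_idx)→17000, (B,nl)→30120 …(+1); best=2180 via (A,hash)
  {CDF}: card=16000; try (F,hash)→2480, (F,merge)→10280, (C,hash)→11960, (F,nl_idx)→22000, (F,nl)→33200, (C,nl_idx)→77480 …(+2); best=2480 via (F,hash)
  {DEF}: card=125000; try (D,hash)→10180, (D,merge)→10680, (E,hash)→12880, (D,nl_idx)→130180, (E,merge)→152280, (D,nl)→250680 …(+1); best=10180 via (D,hash)
  {BEF}: card=2500; try (F,hash)→2880, (B,hash)→5180, (F,merge)→7180, (F,nl_idx)→7400, (B,merge)→7930, (F,nl)→21900 …(+1); best=2880 via (F,hash)
  {ABE}: card=30000; try (A,hash)→4080, (A,merge)→7860, (E,hash)→18580, (A,nl_idx)→35400, (A,nl)→61900, (E,merge)→227980 …(+1); best=4080 via (A,hash)
  {CDEF}: card=200000; try (E,hash)→19880, (C,hash)→135660, (E,merge)→243280, (C,nl_idx)→960180, (E,nl)→1602480, (C,merge)→2260460 …(+1); best=19880 via (E,hash)
  {BDEF}: card=625000; try (D,hash)→14380, (D,merge)→40380, (B,hash)→139180, (D,nl_idx)→650380, (D,nl)→1252880, (B,merge)→2262430 …(+1); best=14380 via (D,hash)
  {ABEF}: card=150000; try (A,hash)→7060, (F,hash)→34560, (A,merge)→36340, (A,nl_idx)→170380, (A,nl)→302880, (F,nl_idx)→334080 …(+2); best=7060 via (A,hash)
  {BCDEF}: card=1000000; try (B,hash)→223880, (C,hash)→639860, (B,merge)→3822130, (C,nl_idx)→4764380, (C,merge)→13139660, (C,nl)→25014380 …(+1); best=223880 via (B,hash)
  {ABDEF}: card=37500000; try (D,hash)→166060, (A,hash)→641060, (D,merge)→2862060, (A,merge)→13140340, (D,nl_idx)→38857060, (A,nl_idx)→41889380 …(+2); best=166060 via (D,hash)
  {ABCDEF}: card=60000000; try (A,hash)→1225560, (A,merge)→21224840, (C,hash)→37666540, (A,nl_idx)→67223880, (A,nl)→120223880, (C,nl_idx)→285166060 …(+2); best=1225560 via (A,hash)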